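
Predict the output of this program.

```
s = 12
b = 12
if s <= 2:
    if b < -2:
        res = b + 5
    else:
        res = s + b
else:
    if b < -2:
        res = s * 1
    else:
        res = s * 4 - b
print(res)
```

36

s=12, b=12
s <= 2 is False; b < -2 is False
→ res = s * 4 - b = 36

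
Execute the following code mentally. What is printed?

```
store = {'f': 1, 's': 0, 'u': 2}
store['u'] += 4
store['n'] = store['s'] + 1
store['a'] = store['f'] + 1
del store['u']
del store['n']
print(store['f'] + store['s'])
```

1

store['u'] = 2+4 = 6 → {'f': 1, 's': 0, 'u': 6}
store['n'] = store['s']+1 = 1 → {'f': 1, 's': 0, 'u': 6, 'n': 1}
store['a'] = store['f']+1 = 2 → {'f': 1, 's': 0, 'u': 6, 'n': 1, 'a': 2}
del 'u' → {'f': 1, 's': 0, 'n': 1, 'a': 2}
del 'n' → {'f': 1, 's': 0, 'a': 2}
store['f']+store['s'] = 1+0 = 1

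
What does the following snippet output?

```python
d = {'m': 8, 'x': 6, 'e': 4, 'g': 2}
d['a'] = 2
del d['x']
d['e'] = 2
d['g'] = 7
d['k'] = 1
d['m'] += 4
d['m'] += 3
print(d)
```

{'m': 15, 'e': 2, 'g': 7, 'a': 2, 'k': 1}

d['a'] = 2 → {'m': 8, 'x': 6, 'e': 4, 'g': 2, 'a': 2}
del 'x' → {'m': 8, 'e': 4, 'g': 2, 'a': 2}
d['e'] = 2 → {'m': 8, 'e': 2, 'g': 2, 'a': 2}
d['g'] = 7 → {'m': 8, 'e': 2, 'g': 7, 'a': 2}
d['k'] = 1 → {'m': 8, 'e': 2, 'g': 7, 'a': 2, 'k': 1}
d['m'] = 8+4 = 12 → {'m': 12, 'e': 2, 'g': 7, 'a': 2, 'k': 1}
d['m'] = 12+3 = 15 → {'m': 15, 'e': 2, 'g': 7, 'a': 2, 'k': 1}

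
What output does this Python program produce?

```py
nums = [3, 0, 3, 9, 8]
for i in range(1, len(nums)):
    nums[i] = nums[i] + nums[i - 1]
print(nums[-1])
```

i=1: nums[1] = 0+3 = 3 → [3, 3, 3, 9, 8]
i=2: nums[2] = 3+3 = 6 → [3, 3, 6, 9, 8]
i=3: nums[3] = 9+6 = 15 → [3, 3, 6, 15, 8]
i=4: nums[4] = 8+15 = 23 → [3, 3, 6, 15, 23]

23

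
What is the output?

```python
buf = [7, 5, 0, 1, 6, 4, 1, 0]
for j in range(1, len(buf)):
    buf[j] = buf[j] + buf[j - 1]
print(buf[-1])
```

j=1: buf[1] = 5+7 = 12 → [7, 12, 0, 1, 6, 4, 1, 0]
j=2: buf[2] = 0+12 = 12 → [7, 12, 12, 1, 6, 4, 1, 0]
j=3: buf[3] = 1+12 = 13 → [7, 12, 12, 13, 6, 4, 1, 0]
j=4: buf[4] = 6+13 = 19 → [7, 12, 12, 13, 19, 4, 1, 0]
j=5: buf[5] = 4+19 = 23 → [7, 12, 12, 13, 19, 23, 1, 0]
j=6: buf[6] = 1+23 = 24 → [7, 12, 12, 13, 19, 23, 24, 0]
j=7: buf[7] = 0+24 = 24 → [7, 12, 12, 13, 19, 23, 24, 24]

24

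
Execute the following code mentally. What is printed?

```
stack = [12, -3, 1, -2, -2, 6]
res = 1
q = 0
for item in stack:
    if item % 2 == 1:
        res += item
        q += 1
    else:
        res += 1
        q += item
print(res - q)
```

-13

item=12: not odd, res = 1+1 = 2; q=12
item=-3: odd, res = 2+(-3) = -1; q=13
item=1: odd, res = (-1)+1 = 0; q=14
item=-2: not odd, res = 0+1 = 1; q=12
item=-2: not odd, res = 1+1 = 2; q=10
item=6: not odd, res = 2+1 = 3; q=16
res-q = 3-16 = -13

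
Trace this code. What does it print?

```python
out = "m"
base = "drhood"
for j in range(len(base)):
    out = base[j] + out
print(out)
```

doohrdm

j=0: prepend 'd' → 'dm'
j=1: prepend 'r' → 'rdm'
j=2: prepend 'h' → 'hrdm'
j=3: prepend 'o' → 'ohrdm'
j=4: prepend 'o' → 'oohrdm'
j=5: prepend 'd' → 'doohrdm'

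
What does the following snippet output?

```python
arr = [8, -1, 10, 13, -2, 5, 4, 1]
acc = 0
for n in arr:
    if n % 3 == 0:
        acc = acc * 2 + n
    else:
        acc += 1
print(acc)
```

8

n=8: not %3==0, acc = 0+1 = 1
n=-1: not %3==0, acc = 1+1 = 2
n=10: not %3==0, acc = 2+1 = 3
n=13: not %3==0, acc = 3+1 = 4
n=-2: not %3==0, acc = 4+1 = 5
n=5: not %3==0, acc = 5+1 = 6
n=4: not %3==0, acc = 6+1 = 7
n=1: not %3==0, acc = 7+1 = 8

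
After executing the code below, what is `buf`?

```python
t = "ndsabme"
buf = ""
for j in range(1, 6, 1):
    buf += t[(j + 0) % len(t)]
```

'dsabm'

j=1: add t[1]='d' → 'd'
j=2: add t[2]='s' → 'ds'
j=3: add t[3]='a' → 'dsa'
j=4: add t[4]='b' → 'dsab'
j=5: add t[5]='m' → 'dsabm'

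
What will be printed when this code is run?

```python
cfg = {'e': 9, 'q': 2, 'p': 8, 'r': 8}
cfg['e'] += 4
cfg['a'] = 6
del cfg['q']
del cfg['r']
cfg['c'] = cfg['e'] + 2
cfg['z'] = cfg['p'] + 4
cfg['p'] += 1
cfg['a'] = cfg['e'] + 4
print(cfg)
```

{'e': 13, 'p': 9, 'a': 17, 'c': 15, 'z': 12}

cfg['e'] = 9+4 = 13 → {'e': 13, 'q': 2, 'p': 8, 'r': 8}
cfg['a'] = 6 → {'e': 13, 'q': 2, 'p': 8, 'r': 8, 'a': 6}
del 'q' → {'e': 13, 'p': 8, 'r': 8, 'a': 6}
del 'r' → {'e': 13, 'p': 8, 'a': 6}
cfg['c'] = cfg['e']+2 = 15 → {'e': 13, 'p': 8, 'a': 6, 'c': 15}
cfg['z'] = cfg['p']+4 = 12 → {'e': 13, 'p': 8, 'a': 6, 'c': 15, 'z': 12}
cfg['p'] = 8+1 = 9 → {'e': 13, 'p': 9, 'a': 6, 'c': 15, 'z': 12}
cfg['a'] = cfg['e']+4 = 17 → {'e': 13, 'p': 9, 'a': 17, 'c': 15, 'z': 12}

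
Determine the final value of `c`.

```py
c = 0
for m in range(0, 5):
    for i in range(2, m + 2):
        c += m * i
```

95

m=1,i=2: c = 0+2 = 2
m=2,i=2: c = 2+4 = 6
m=2,i=3: c = 6+6 = 12
m=3,i=2: c = 12+6 = 18
m=3,i=3: c = 18+9 = 27
m=3,i=4: c = 27+12 = 39
m=4,i=2: c = 39+8 = 47
m=4,i=3: c = 47+12 = 59
m=4,i=4: c = 59+16 = 75
m=4,i=5: c = 75+20 = 95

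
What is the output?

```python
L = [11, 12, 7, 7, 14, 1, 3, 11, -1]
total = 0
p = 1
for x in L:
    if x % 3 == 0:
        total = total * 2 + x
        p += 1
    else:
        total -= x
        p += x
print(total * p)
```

x=11: not %3==0, total = 0-11 = -11; p=12
x=12: %3==0, total = (-11)*2+12 = -10; p=13
x=7: not %3==0, total = (-10)-7 = -17; p=20
x=7: not %3==0, total = (-17)-7 = -24; p=27
x=14: not %3==0, total = (-24)-14 = -38; p=41
x=1: not %3==0, total = (-38)-1 = -39; p=42
x=3: %3==0, total = (-39)*2+3 = -75; p=43
x=11: not %3==0, total = (-75)-11 = -86; p=54
x=-1: not %3==0, total = (-86)-(-1) = -85; p=53
total*p = (-85)*53 = -4505

-4505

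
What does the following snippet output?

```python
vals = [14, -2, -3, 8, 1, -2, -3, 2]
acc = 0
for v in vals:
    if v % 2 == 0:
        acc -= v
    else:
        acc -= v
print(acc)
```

v=14: even, acc = 0-14 = -14
v=-2: even, acc = (-14)-(-2) = -12
v=-3: not even, acc = (-12)-(-3) = -9
v=8: even, acc = (-9)-8 = -17
v=1: not even, acc = (-17)-1 = -18
v=-2: even, acc = (-18)-(-2) = -16
v=-3: not even, acc = (-16)-(-3) = -13
v=2: even, acc = (-13)-2 = -15

-15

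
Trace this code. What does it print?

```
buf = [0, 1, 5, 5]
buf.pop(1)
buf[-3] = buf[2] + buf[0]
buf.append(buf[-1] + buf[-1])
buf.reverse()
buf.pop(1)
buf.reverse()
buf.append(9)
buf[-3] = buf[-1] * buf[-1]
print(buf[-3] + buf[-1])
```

90

pop(1) removes 1 → [0, 5, 5]
buf[-3] = buf[2]+buf[0] = 5+0 = 5 → [5, 5, 5]
append buf[-1]+buf[-1] = 5+5 = 10 → [5, 5, 5, 10]
reverse → [10, 5, 5, 5]
pop(1) removes 5 → [10, 5, 5]
reverse → [5, 5, 10]
append 9 → [5, 5, 10, 9]
buf[-3] = buf[-1]*buf[-1] = 9*9 = 81 → [5, 81, 10, 9]
buf[-3]+buf[-1] = 81+9 = 90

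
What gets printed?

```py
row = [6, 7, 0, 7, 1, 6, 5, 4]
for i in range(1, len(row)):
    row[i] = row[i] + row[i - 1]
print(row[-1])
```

i=1: row[1] = 7+6 = 13 → [6, 13, 0, 7, 1, 6, 5, 4]
i=2: row[2] = 0+13 = 13 → [6, 13, 13, 7, 1, 6, 5, 4]
i=3: row[3] = 7+13 = 20 → [6, 13, 13, 20, 1, 6, 5, 4]
i=4: row[4] = 1+20 = 21 → [6, 13, 13, 20, 21, 6, 5, 4]
i=5: row[5] = 6+21 = 27 → [6, 13, 13, 20, 21, 27, 5, 4]
i=6: row[6] = 5+27 = 32 → [6, 13, 13, 20, 21, 27, 32, 4]
i=7: row[7] = 4+32 = 36 → [6, 13, 13, 20, 21, 27, 32, 36]

36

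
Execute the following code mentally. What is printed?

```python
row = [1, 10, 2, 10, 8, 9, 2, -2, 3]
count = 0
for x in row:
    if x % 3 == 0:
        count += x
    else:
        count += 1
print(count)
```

19

x=1: not %3==0, count = 0+1 = 1
x=10: not %3==0, count = 1+1 = 2
x=2: not %3==0, count = 2+1 = 3
x=10: not %3==0, count = 3+1 = 4
x=8: not %3==0, count = 4+1 = 5
x=9: %3==0, count = 5+9 = 14
x=2: not %3==0, count = 14+1 = 15
x=-2: not %3==0, count = 15+1 = 16
x=3: %3==0, count = 16+3 = 19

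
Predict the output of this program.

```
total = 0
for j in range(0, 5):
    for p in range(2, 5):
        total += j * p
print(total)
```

90

j=0,p=2: total = 0+0 = 0
j=0,p=3: total = 0+0 = 0
j=0,p=4: total = 0+0 = 0
j=1,p=2: total = 0+2 = 2
j=1,p=3: total = 2+3 = 5
j=1,p=4: total = 5+4 = 9
j=2,p=2: total = 9+4 = 13
j=2,p=3: total = 13+6 = 19
j=2,p=4: total = 19+8 = 27
j=3,p=2: total = 27+6 = 33
j=3,p=3: total = 33+9 = 42
j=3,p=4: total = 42+12 = 54
j=4,p=2: total = 54+8 = 62
j=4,p=3: total = 62+12 = 74
j=4,p=4: total = 74+16 = 90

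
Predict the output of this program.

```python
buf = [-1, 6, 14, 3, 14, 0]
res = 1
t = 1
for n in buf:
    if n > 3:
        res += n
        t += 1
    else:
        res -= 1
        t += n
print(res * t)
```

192

n=-1: not >3, res = 1-1 = 0; t=0
n=6: >3, res = 0+6 = 6; t=1
n=14: >3, res = 6+14 = 20; t=2
n=3: not >3, res = 20-1 = 19; t=5
n=14: >3, res = 19+14 = 33; t=6
n=0: not >3, res = 33-1 = 32; t=6
res*t = 32*6 = 192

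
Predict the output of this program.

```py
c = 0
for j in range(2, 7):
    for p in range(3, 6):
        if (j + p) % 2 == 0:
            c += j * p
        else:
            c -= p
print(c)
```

j=2,p=3: odd sum, c = 0-3 = -3
j=2,p=4: even sum, c = (-3)+8 = 5
j=2,p=5: odd sum, c = 5-5 = 0
j=3,p=3: even sum, c = 0+9 = 9
j=3,p=4: odd sum, c = 9-4 = 5
j=3,p=5: even sum, c = 5+15 = 20
j=4,p=3: odd sum, c = 20-3 = 17
j=4,p=4: even sum, c = 17+16 = 33
j=4,p=5: odd sum, c = 33-5 = 28
j=5,p=3: even sum, c = 28+15 = 43
j=5,p=4: odd sum, c = 43-4 = 39
j=5,p=5: even sum, c = 39+25 = 64
j=6,p=3: odd sum, c = 64-3 = 61
j=6,p=4: even sum, c = 61+24 = 85
j=6,p=5: odd sum, c = 85-5 = 80

80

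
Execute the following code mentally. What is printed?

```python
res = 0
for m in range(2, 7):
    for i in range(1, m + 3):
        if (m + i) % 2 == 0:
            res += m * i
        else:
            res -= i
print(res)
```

m=2,i=1: odd sum, res = 0-1 = -1
m=2,i=2: even sum, res = (-1)+4 = 3
m=2,i=3: odd sum, res = 3-3 = 0
m=2,i=4: even sum, res = 0+8 = 8
m=3,i=1: even sum, res = 8+3 = 11
m=3,i=2: odd sum, res = 11-2 = 9
m=3,i=3: even sum, res = 9+9 = 18
m=3,i=4: odd sum, res = 18-4 = 14
m=3,i=5: even sum, res = 14+15 = 29
m=4,i=1: odd sum, res = 29-1 = 28
m=4,i=2: even sum, res = 28+8 = 36
m=4,i=3: odd sum, res = 36-3 = 33
m=4,i=4: even sum, res = 33+16 = 49
m=4,i=5: odd sum, res = 49-5 = 44
m=4,i=6: even sum, res = 44+24 = 68
m=5,i=1: even sum, res = 68+5 = 73
m=5,i=2: odd sum, res = 73-2 = 71
m=5,i=3: even sum, res = 71+15 = 86
m=5,i=4: odd sum, res = 86-4 = 82
m=5,i=5: even sum, res = 82+25 = 107
m=5,i=6: odd sum, res = 107-6 = 101
m=5,i=7: even sum, res = 101+35 = 136
m=6,i=1: odd sum, res = 136-1 = 135
m=6,i=2: even sum, res = 135+12 = 147
m=6,i=3: odd sum, res = 147-3 = 144
m=6,i=4: even sum, res = 144+24 = 168
m=6,i=5: odd sum, res = 168-5 = 163
m=6,i=6: even sum, res = 163+36 = 199
m=6,i=7: odd sum, res = 199-7 = 192
m=6,i=8: even sum, res = 192+48 = 240

240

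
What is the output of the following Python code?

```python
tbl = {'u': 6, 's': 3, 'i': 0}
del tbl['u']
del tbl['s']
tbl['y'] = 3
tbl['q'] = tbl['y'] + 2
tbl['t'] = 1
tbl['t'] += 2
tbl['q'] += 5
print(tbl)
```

{'i': 0, 'y': 3, 'q': 10, 't': 3}

del 'u' → {'s': 3, 'i': 0}
del 's' → {'i': 0}
tbl['y'] = 3 → {'i': 0, 'y': 3}
tbl['q'] = tbl['y']+2 = 5 → {'i': 0, 'y': 3, 'q': 5}
tbl['t'] = 1 → {'i': 0, 'y': 3, 'q': 5, 't': 1}
tbl['t'] = 1+2 = 3 → {'i': 0, 'y': 3, 'q': 5, 't': 3}
tbl['q'] = 5+5 = 10 → {'i': 0, 'y': 3, 'q': 10, 't': 3}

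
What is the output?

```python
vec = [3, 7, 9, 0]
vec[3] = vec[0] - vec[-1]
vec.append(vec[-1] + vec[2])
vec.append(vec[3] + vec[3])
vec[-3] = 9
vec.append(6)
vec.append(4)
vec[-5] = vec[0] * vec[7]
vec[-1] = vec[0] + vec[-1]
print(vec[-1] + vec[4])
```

vec[3] = vec[0]-vec[-1] = 3-0 = 3 → [3, 7, 9, 3]
append vec[-1]+vec[2] = 3+9 = 12 → [3, 7, 9, 3, 12]
append vec[3]+vec[3] = 3+3 = 6 → [3, 7, 9, 3, 12, 6]
vec[-3] = 9 → [3, 7, 9, 9, 12, 6]
append 6 → [3, 7, 9, 9, 12, 6, 6]
append 4 → [3, 7, 9, 9, 12, 6, 6, 4]
vec[-5] = vec[0]*vec[7] = 3*4 = 12 → [3, 7, 9, 12, 12, 6, 6, 4]
vec[-1] = vec[0]+vec[-1] = 3+4 = 7 → [3, 7, 9, 12, 12, 6, 6, 7]
vec[-1]+vec[4] = 7+12 = 19

19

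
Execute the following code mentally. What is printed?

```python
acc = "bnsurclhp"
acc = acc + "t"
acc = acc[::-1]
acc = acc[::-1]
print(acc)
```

bnsurclhpt

+ 't' → 'bnsurclhpt'
reverse → 'tphlcrusnb'
reverse → 'bnsurclhpt'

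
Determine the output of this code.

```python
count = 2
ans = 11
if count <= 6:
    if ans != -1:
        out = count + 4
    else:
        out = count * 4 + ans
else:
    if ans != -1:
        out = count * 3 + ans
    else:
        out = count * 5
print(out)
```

6

count=2, ans=11
count <= 6 is True; ans != -1 is True
→ out = count + 4 = 6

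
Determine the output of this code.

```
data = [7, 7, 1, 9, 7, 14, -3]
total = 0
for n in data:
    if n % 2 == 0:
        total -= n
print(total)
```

n=7: not even
n=7: not even
n=1: not even
n=9: not even
n=7: not even
n=14: even, total = 0-14 = -14
n=-3: not even

-14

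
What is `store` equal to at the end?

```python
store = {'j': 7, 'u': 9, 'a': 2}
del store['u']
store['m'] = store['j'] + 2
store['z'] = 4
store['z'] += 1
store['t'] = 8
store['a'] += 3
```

{'j': 7, 'a': 5, 'm': 9, 'z': 5, 't': 8}

del 'u' → {'j': 7, 'a': 2}
store['m'] = store['j']+2 = 9 → {'j': 7, 'a': 2, 'm': 9}
store['z'] = 4 → {'j': 7, 'a': 2, 'm': 9, 'z': 4}
store['z'] = 4+1 = 5 → {'j': 7, 'a': 2, 'm': 9, 'z': 5}
store['t'] = 8 → {'j': 7, 'a': 2, 'm': 9, 'z': 5, 't': 8}
store['a'] = 2+3 = 5 → {'j': 7, 'a': 5, 'm': 9, 'z': 5, 't': 8}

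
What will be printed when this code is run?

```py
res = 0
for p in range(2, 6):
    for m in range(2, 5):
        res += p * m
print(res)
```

p=2,m=2: res = 0+4 = 4
p=2,m=3: res = 4+6 = 10
p=2,m=4: res = 10+8 = 18
p=3,m=2: res = 18+6 = 24
p=3,m=3: res = 24+9 = 33
p=3,m=4: res = 33+12 = 45
p=4,m=2: res = 45+8 = 53
p=4,m=3: res = 53+12 = 65
p=4,m=4: res = 65+16 = 81
p=5,m=2: res = 81+10 = 91
p=5,m=3: res = 91+15 = 106
p=5,m=4: res = 106+20 = 126

126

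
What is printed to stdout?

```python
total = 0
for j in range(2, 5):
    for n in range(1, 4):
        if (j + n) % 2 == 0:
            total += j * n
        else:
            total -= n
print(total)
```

14

j=2,n=1: odd sum, total = 0-1 = -1
j=2,n=2: even sum, total = (-1)+4 = 3
j=2,n=3: odd sum, total = 3-3 = 0
j=3,n=1: even sum, total = 0+3 = 3
j=3,n=2: odd sum, total = 3-2 = 1
j=3,n=3: even sum, total = 1+9 = 10
j=4,n=1: odd sum, total = 10-1 = 9
j=4,n=2: even sum, total = 9+8 = 17
j=4,n=3: odd sum, total = 17-3 = 14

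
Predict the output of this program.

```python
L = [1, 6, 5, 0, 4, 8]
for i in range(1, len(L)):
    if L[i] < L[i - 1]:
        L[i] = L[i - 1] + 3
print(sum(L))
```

61

i=1: 6>=1, unchanged → [1, 6, 5, 0, 4, 8]
i=2: 5<6, L[2] = 6+3 = 9 → [1, 6, 9, 0, 4, 8]
i=3: 0<9, L[3] = 9+3 = 12 → [1, 6, 9, 12, 4, 8]
i=4: 4<12, L[4] = 12+3 = 15 → [1, 6, 9, 12, 15, 8]
i=5: 8<15, L[5] = 15+3 = 18 → [1, 6, 9, 12, 15, 18]
sum = 61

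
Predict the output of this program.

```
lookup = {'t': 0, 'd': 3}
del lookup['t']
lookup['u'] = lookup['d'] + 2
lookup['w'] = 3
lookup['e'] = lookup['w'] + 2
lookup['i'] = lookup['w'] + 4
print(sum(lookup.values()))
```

del 't' → {'d': 3}
lookup['u'] = lookup['d']+2 = 5 → {'d': 3, 'u': 5}
lookup['w'] = 3 → {'d': 3, 'u': 5, 'w': 3}
lookup['e'] = lookup['w']+2 = 5 → {'d': 3, 'u': 5, 'w': 3, 'e': 5}
lookup['i'] = lookup['w']+4 = 7 → {'d': 3, 'u': 5, 'w': 3, 'e': 5, 'i': 7}
sum of values = 23

23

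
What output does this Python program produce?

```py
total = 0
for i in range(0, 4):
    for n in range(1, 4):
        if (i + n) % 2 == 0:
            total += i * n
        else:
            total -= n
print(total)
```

8

i=0,n=1: odd sum, total = 0-1 = -1
i=0,n=2: even sum, total = (-1)+0 = -1
i=0,n=3: odd sum, total = (-1)-3 = -4
i=1,n=1: even sum, total = (-4)+1 = -3
i=1,n=2: odd sum, total = (-3)-2 = -5
i=1,n=3: even sum, total = (-5)+3 = -2
i=2,n=1: odd sum, total = (-2)-1 = -3
i=2,n=2: even sum, total = (-3)+4 = 1
i=2,n=3: odd sum, total = 1-3 = -2
i=3,n=1: even sum, total = (-2)+3 = 1
i=3,n=2: odd sum, total = 1-2 = -1
i=3,n=3: even sum, total = (-1)+9 = 8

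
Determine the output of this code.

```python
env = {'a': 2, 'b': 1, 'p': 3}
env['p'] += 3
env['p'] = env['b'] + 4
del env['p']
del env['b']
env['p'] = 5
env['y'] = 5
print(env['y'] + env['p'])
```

10

env['p'] = 3+3 = 6 → {'a': 2, 'b': 1, 'p': 6}
env['p'] = env['b']+4 = 5 → {'a': 2, 'b': 1, 'p': 5}
del 'p' → {'a': 2, 'b': 1}
del 'b' → {'a': 2}
env['p'] = 5 → {'a': 2, 'p': 5}
env['y'] = 5 → {'a': 2, 'p': 5, 'y': 5}
env['y']+env['p'] = 5+5 = 10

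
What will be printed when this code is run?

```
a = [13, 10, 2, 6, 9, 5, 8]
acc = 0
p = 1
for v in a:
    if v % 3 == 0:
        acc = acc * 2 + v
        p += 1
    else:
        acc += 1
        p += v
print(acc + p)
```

v=13: not %3==0, acc = 0+1 = 1; p=14
v=10: not %3==0, acc = 1+1 = 2; p=24
v=2: not %3==0, acc = 2+1 = 3; p=26
v=6: %3==0, acc = 3*2+6 = 12; p=27
v=9: %3==0, acc = 12*2+9 = 33; p=28
v=5: not %3==0, acc = 33+1 = 34; p=33
v=8: not %3==0, acc = 34+1 = 35; p=41
acc+p = 35+41 = 76

76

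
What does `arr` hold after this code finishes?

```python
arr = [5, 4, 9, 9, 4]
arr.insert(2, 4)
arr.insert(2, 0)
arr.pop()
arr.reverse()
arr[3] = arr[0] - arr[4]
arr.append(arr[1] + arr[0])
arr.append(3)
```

insert 4 at 2 → [5, 4, 4, 9, 9, 4]
insert 0 at 2 → [5, 4, 0, 4, 9, 9, 4]
pop() removes 4 → [5, 4, 0, 4, 9, 9]
reverse → [9, 9, 4, 0, 4, 5]
arr[3] = arr[0]-arr[4] = 9-4 = 5 → [9, 9, 4, 5, 4, 5]
append arr[1]+arr[0] = 9+9 = 18 → [9, 9, 4, 5, 4, 5, 18]
append 3 → [9, 9, 4, 5, 4, 5, 18, 3]

[9, 9, 4, 5, 4, 5, 18, 3]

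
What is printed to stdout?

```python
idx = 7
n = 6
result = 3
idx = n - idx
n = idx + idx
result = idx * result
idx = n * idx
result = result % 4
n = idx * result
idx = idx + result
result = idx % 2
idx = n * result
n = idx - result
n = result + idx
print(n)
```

idx = 6-7 = -1
n = (-1)+(-1) = -2
result = (-1)*3 = -3
idx = (-2)*(-1) = 2
result = (-3)%4 = 1
n = 2*1 = 2
idx = 2+1 = 3
result = 3%2 = 1
idx = 2*1 = 2
n = 2-1 = 1
n = 1+2 = 3

3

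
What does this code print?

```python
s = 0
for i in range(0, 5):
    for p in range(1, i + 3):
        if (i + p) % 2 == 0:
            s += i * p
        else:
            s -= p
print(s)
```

i=0,p=1: odd sum, s = 0-1 = -1
i=0,p=2: even sum, s = (-1)+0 = -1
i=1,p=1: even sum, s = (-1)+1 = 0
i=1,p=2: odd sum, s = 0-2 = -2
i=1,p=3: even sum, s = (-2)+3 = 1
i=2,p=1: odd sum, s = 1-1 = 0
i=2,p=2: even sum, s = 0+4 = 4
i=2,p=3: odd sum, s = 4-3 = 1
i=2,p=4: even sum, s = 1+8 = 9
i=3,p=1: even sum, s = 9+3 = 12
i=3,p=2: odd sum, s = 12-2 = 10
i=3,p=3: even sum, s = 10+9 = 19
i=3,p=4: odd sum, s = 19-4 = 15
i=3,p=5: even sum, s = 15+15 = 30
i=4,p=1: odd sum, s = 30-1 = 29
i=4,p=2: even sum, s = 29+8 = 37
i=4,p=3: odd sum, s = 37-3 = 34
i=4,p=4: even sum, s = 34+16 = 50
i=4,p=5: odd sum, s = 50-5 = 45
i=4,p=6: even sum, s = 45+24 = 69

69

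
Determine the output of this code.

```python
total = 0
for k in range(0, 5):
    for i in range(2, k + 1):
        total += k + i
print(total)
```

k=2,i=2: total = 0+4 = 4
k=3,i=2: total = 4+5 = 9
k=3,i=3: total = 9+6 = 15
k=4,i=2: total = 15+6 = 21
k=4,i=3: total = 21+7 = 28
k=4,i=4: total = 28+8 = 36

36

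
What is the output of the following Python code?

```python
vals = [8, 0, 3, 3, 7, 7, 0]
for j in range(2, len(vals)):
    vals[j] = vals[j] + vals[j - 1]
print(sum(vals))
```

70

j=2: vals[2] = 3+0 = 3 → [8, 0, 3, 3, 7, 7, 0]
j=3: vals[3] = 3+3 = 6 → [8, 0, 3, 6, 7, 7, 0]
j=4: vals[4] = 7+6 = 13 → [8, 0, 3, 6, 13, 7, 0]
j=5: vals[5] = 7+13 = 20 → [8, 0, 3, 6, 13, 20, 0]
j=6: vals[6] = 0+20 = 20 → [8, 0, 3, 6, 13, 20, 20]
sum = 70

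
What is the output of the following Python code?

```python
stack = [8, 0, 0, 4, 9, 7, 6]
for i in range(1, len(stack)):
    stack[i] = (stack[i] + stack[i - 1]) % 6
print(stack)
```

[8, 2, 2, 0, 3, 4, 4]

i=1: stack[1] = (0+8)%6 = 2 → [8, 2, 0, 4, 9, 7, 6]
i=2: stack[2] = (0+2)%6 = 2 → [8, 2, 2, 4, 9, 7, 6]
i=3: stack[3] = (4+2)%6 = 0 → [8, 2, 2, 0, 9, 7, 6]
i=4: stack[4] = (9+0)%6 = 3 → [8, 2, 2, 0, 3, 7, 6]
i=5: stack[5] = (7+3)%6 = 4 → [8, 2, 2, 0, 3, 4, 6]
i=6: stack[6] = (6+4)%6 = 4 → [8, 2, 2, 0, 3, 4, 4]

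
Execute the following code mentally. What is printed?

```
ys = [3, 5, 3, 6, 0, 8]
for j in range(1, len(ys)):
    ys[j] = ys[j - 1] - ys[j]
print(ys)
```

j=1: ys[1] = 3-5 = -2 → [3, -2, 3, 6, 0, 8]
j=2: ys[2] = (-2)-3 = -5 → [3, -2, -5, 6, 0, 8]
j=3: ys[3] = (-5)-6 = -11 → [3, -2, -5, -11, 0, 8]
j=4: ys[4] = (-11)-0 = -11 → [3, -2, -5, -11, -11, 8]
j=5: ys[5] = (-11)-8 = -19 → [3, -2, -5, -11, -11, -19]

[3, -2, -5, -11, -11, -19]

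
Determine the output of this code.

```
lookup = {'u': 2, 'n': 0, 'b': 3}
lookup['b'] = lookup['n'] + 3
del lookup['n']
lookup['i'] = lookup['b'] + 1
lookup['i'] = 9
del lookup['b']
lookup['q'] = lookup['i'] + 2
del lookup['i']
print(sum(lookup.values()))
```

lookup['b'] = lookup['n']+3 = 3 → {'u': 2, 'n': 0, 'b': 3}
del 'n' → {'u': 2, 'b': 3}
lookup['i'] = lookup['b']+1 = 4 → {'u': 2, 'b': 3, 'i': 4}
lookup['i'] = 9 → {'u': 2, 'b': 3, 'i': 9}
del 'b' → {'u': 2, 'i': 9}
lookup['q'] = lookup['i']+2 = 11 → {'u': 2, 'i': 9, 'q': 11}
del 'i' → {'u': 2, 'q': 11}
sum of values = 13

13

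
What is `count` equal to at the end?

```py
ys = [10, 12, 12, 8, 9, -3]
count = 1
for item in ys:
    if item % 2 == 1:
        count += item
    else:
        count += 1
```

11

item=10: not odd, count = 1+1 = 2
item=12: not odd, count = 2+1 = 3
item=12: not odd, count = 3+1 = 4
item=8: not odd, count = 4+1 = 5
item=9: odd, count = 5+9 = 14
item=-3: odd, count = 14+(-3) = 11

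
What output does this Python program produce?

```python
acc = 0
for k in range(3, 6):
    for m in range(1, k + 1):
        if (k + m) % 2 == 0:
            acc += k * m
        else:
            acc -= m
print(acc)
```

k=3,m=1: even sum, acc = 0+3 = 3
k=3,m=2: odd sum, acc = 3-2 = 1
k=3,m=3: even sum, acc = 1+9 = 10
k=4,m=1: odd sum, acc = 10-1 = 9
k=4,m=2: even sum, acc = 9+8 = 17
k=4,m=3: odd sum, acc = 17-3 = 14
k=4,m=4: even sum, acc = 14+16 = 30
k=5,m=1: even sum, acc = 30+5 = 35
k=5,m=2: odd sum, acc = 35-2 = 33
k=5,m=3: even sum, acc = 33+15 = 48
k=5,m=4: odd sum, acc = 48-4 = 44
k=5,m=5: even sum, acc = 44+25 = 69

69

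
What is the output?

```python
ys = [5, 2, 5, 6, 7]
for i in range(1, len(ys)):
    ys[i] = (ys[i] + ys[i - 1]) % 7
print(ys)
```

[5, 0, 5, 4, 4]

i=1: ys[1] = (2+5)%7 = 0 → [5, 0, 5, 6, 7]
i=2: ys[2] = (5+0)%7 = 5 → [5, 0, 5, 6, 7]
i=3: ys[3] = (6+5)%7 = 4 → [5, 0, 5, 4, 7]
i=4: ys[4] = (7+4)%7 = 4 → [5, 0, 5, 4, 4]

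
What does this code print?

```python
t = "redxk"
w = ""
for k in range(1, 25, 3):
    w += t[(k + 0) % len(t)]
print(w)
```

k=1: add t[1]='e' → 'e'
k=4: add t[4]='k' → 'ek'
k=7: add t[2]='d' → 'ekd'
k=10: add t[0]='r' → 'ekdr'
k=13: add t[3]='x' → 'ekdrx'
k=16: add t[1]='e' → 'ekdrxe'
k=19: add t[4]='k' → 'ekdrxek'
k=22: add t[2]='d' → 'ekdrxekd'

ekdrxekd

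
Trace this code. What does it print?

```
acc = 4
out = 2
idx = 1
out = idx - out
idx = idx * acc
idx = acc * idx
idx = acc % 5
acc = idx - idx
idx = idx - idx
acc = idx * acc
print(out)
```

-1

out = 1-2 = -1
idx = 1*4 = 4
idx = 4*4 = 16
idx = 4%5 = 4
acc = 4-4 = 0
idx = 4-4 = 0
acc = 0*0 = 0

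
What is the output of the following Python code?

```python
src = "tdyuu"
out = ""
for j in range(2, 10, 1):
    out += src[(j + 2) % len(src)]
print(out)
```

utdyuutd

j=2: add src[4]='u' → 'u'
j=3: add src[0]='t' → 'ut'
j=4: add src[1]='d' → 'utd'
j=5: add src[2]='y' → 'utdy'
j=6: add src[3]='u' → 'utdyu'
j=7: add src[4]='u' → 'utdyuu'
j=8: add src[0]='t' → 'utdyuut'
j=9: add src[1]='d' → 'utdyuutd'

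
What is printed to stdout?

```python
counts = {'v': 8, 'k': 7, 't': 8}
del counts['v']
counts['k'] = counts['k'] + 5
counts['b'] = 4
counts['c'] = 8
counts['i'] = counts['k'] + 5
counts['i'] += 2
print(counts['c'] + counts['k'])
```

del 'v' → {'k': 7, 't': 8}
counts['k'] = counts['k']+5 = 12 → {'k': 12, 't': 8}
counts['b'] = 4 → {'k': 12, 't': 8, 'b': 4}
counts['c'] = 8 → {'k': 12, 't': 8, 'b': 4, 'c': 8}
counts['i'] = counts['k']+5 = 17 → {'k': 12, 't': 8, 'b': 4, 'c': 8, 'i': 17}
counts['i'] = 17+2 = 19 → {'k': 12, 't': 8, 'b': 4, 'c': 8, 'i': 19}
counts['c']+counts['k'] = 8+12 = 20

20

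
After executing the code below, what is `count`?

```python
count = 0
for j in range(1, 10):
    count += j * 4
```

180

j=1: count = 0+1*4 = 4
j=2: count = 4+2*4 = 12
j=3: count = 12+3*4 = 24
j=4: count = 24+4*4 = 40
j=5: count = 40+5*4 = 60
j=6: count = 60+6*4 = 84
j=7: count = 84+7*4 = 112
j=8: count = 112+8*4 = 144
j=9: count = 144+9*4 = 180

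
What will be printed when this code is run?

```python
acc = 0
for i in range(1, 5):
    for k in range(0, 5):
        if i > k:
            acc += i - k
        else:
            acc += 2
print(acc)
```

40

i=1,k=0: 1>0, acc = 0+1 = 1
i=1,k=1: not 1>1, acc = 1+2 = 3
i=1,k=2: not 1>2, acc = 3+2 = 5
i=1,k=3: not 1>3, acc = 5+2 = 7
i=1,k=4: not 1>4, acc = 7+2 = 9
i=2,k=0: 2>0, acc = 9+2 = 11
i=2,k=1: 2>1, acc = 11+1 = 12
i=2,k=2: not 2>2, acc = 12+2 = 14
i=2,k=3: not 2>3, acc = 14+2 = 16
i=2,k=4: not 2>4, acc = 16+2 = 18
i=3,k=0: 3>0, acc = 18+3 = 21
i=3,k=1: 3>1, acc = 21+2 = 23
i=3,k=2: 3>2, acc = 23+1 = 24
i=3,k=3: not 3>3, acc = 24+2 = 26
i=3,k=4: not 3>4, acc = 26+2 = 28
i=4,k=0: 4>0, acc = 28+4 = 32
i=4,k=1: 4>1, acc = 32+3 = 35
i=4,k=2: 4>2, acc = 35+2 = 37
i=4,k=3: 4>3, acc = 37+1 = 38
i=4,k=4: not 4>4, acc = 38+2 = 40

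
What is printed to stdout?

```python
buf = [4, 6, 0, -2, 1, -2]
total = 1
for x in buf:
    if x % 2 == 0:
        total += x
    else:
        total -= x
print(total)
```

x=4: even, total = 1+4 = 5
x=6: even, total = 5+6 = 11
x=0: even, total = 11+0 = 11
x=-2: even, total = 11+(-2) = 9
x=1: not even, total = 9-1 = 8
x=-2: even, total = 8+(-2) = 6

6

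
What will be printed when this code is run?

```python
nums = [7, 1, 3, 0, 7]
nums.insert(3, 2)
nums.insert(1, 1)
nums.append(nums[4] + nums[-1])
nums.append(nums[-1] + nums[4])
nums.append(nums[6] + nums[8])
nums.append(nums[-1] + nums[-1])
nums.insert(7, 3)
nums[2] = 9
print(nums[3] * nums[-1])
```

insert 2 at 3 → [7, 1, 3, 2, 0, 7]
insert 1 at 1 → [7, 1, 1, 3, 2, 0, 7]
append nums[4]+nums[-1] = 2+7 = 9 → [7, 1, 1, 3, 2, 0, 7, 9]
append nums[-1]+nums[4] = 9+2 = 11 → [7, 1, 1, 3, 2, 0, 7, 9, 11]
append nums[6]+nums[8] = 7+11 = 18 → [7, 1, 1, 3, 2, 0, 7, 9, 11, 18]
append nums[-1]+nums[-1] = 18+18 = 36 → [7, 1, 1, 3, 2, 0, 7, 9, 11, 18, 36]
insert 3 at 7 → [7, 1, 1, 3, 2, 0, 7, 3, 9, 11, 18, 36]
nums[2] = 9 → [7, 1, 9, 3, 2, 0, 7, 3, 9, 11, 18, 36]
nums[3]*nums[-1] = 3*36 = 108

108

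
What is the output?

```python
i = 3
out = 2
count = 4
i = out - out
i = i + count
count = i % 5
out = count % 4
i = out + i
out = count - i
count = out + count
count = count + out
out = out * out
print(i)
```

4

i = 2-2 = 0
i = 0+4 = 4
count = 4%5 = 4
out = 4%4 = 0
i = 0+4 = 4
out = 4-4 = 0
count = 0+4 = 4
count = 4+0 = 4
out = 0*0 = 0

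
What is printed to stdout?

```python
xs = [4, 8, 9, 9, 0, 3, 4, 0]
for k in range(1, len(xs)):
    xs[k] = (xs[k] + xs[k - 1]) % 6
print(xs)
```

k=1: xs[1] = (8+4)%6 = 0 → [4, 0, 9, 9, 0, 3, 4, 0]
k=2: xs[2] = (9+0)%6 = 3 → [4, 0, 3, 9, 0, 3, 4, 0]
k=3: xs[3] = (9+3)%6 = 0 → [4, 0, 3, 0, 0, 3, 4, 0]
k=4: xs[4] = (0+0)%6 = 0 → [4, 0, 3, 0, 0, 3, 4, 0]
k=5: xs[5] = (3+0)%6 = 3 → [4, 0, 3, 0, 0, 3, 4, 0]
k=6: xs[6] = (4+3)%6 = 1 → [4, 0, 3, 0, 0, 3, 1, 0]
k=7: xs[7] = (0+1)%6 = 1 → [4, 0, 3, 0, 0, 3, 1, 1]

[4, 0, 3, 0, 0, 3, 1, 1]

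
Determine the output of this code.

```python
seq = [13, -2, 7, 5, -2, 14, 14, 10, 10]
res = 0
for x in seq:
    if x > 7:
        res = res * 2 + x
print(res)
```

406

x=13: >7, res = 0*2+13 = 13
x=-2: not >7
x=7: not >7
x=5: not >7
x=-2: not >7
x=14: >7, res = 13*2+14 = 40
x=14: >7, res = 40*2+14 = 94
x=10: >7, res = 94*2+10 = 198
x=10: >7, res = 198*2+10 = 406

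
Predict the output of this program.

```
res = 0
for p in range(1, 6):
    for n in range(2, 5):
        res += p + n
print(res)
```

90

p=1,n=2: res = 0+3 = 3
p=1,n=3: res = 3+4 = 7
p=1,n=4: res = 7+5 = 12
p=2,n=2: res = 12+4 = 16
p=2,n=3: res = 16+5 = 21
p=2,n=4: res = 21+6 = 27
p=3,n=2: res = 27+5 = 32
p=3,n=3: res = 32+6 = 38
p=3,n=4: res = 38+7 = 45
p=4,n=2: res = 45+6 = 51
p=4,n=3: res = 51+7 = 58
p=4,n=4: res = 58+8 = 66
p=5,n=2: res = 66+7 = 73
p=5,n=3: res = 73+8 = 81
p=5,n=4: res = 81+9 = 90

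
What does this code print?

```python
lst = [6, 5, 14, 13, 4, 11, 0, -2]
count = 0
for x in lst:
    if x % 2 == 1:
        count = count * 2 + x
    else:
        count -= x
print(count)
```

x=6: not odd, count = 0-6 = -6
x=5: odd, count = (-6)*2+5 = -7
x=14: not odd, count = (-7)-14 = -21
x=13: odd, count = (-21)*2+13 = -29
x=4: not odd, count = (-29)-4 = -33
x=11: odd, count = (-33)*2+11 = -55
x=0: not odd, count = (-55)-0 = -55
x=-2: not odd, count = (-55)-(-2) = -53

-53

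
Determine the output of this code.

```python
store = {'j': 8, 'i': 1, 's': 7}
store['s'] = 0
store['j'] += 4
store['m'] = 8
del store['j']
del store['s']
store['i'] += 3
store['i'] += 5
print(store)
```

{'i': 9, 'm': 8}

store['s'] = 0 → {'j': 8, 'i': 1, 's': 0}
store['j'] = 8+4 = 12 → {'j': 12, 'i': 1, 's': 0}
store['m'] = 8 → {'j': 12, 'i': 1, 's': 0, 'm': 8}
del 'j' → {'i': 1, 's': 0, 'm': 8}
del 's' → {'i': 1, 'm': 8}
store['i'] = 1+3 = 4 → {'i': 4, 'm': 8}
store['i'] = 4+5 = 9 → {'i': 9, 'm': 8}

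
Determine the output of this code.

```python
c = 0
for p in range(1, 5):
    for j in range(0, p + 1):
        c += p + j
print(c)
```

p=1,j=0: c = 0+1 = 1
p=1,j=1: c = 1+2 = 3
p=2,j=0: c = 3+2 = 5
p=2,j=1: c = 5+3 = 8
p=2,j=2: c = 8+4 = 12
p=3,j=0: c = 12+3 = 15
p=3,j=1: c = 15+4 = 19
p=3,j=2: c = 19+5 = 24
p=3,j=3: c = 24+6 = 30
p=4,j=0: c = 30+4 = 34
p=4,j=1: c = 34+5 = 39
p=4,j=2: c = 39+6 = 45
p=4,j=3: c = 45+7 = 52
p=4,j=4: c = 52+8 = 60

60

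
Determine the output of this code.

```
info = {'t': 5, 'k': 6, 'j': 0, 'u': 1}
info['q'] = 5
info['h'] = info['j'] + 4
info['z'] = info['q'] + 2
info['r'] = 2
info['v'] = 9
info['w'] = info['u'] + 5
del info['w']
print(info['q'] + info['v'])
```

info['q'] = 5 → {'t': 5, 'k': 6, 'j': 0, 'u': 1, 'q': 5}
info['h'] = info['j']+4 = 4 → {'t': 5, 'k': 6, 'j': 0, 'u': 1, 'q': 5, 'h': 4}
info['z'] = info['q']+2 = 7 → {'t': 5, 'k': 6, 'j': 0, 'u': 1, 'q': 5, 'h': 4, 'z': 7}
info['r'] = 2 → {'t': 5, 'k': 6, 'j': 0, 'u': 1, 'q': 5, 'h': 4, 'z': 7, 'r': 2}
info['v'] = 9 → {'t': 5, 'k': 6, 'j': 0, 'u': 1, 'q': 5, 'h': 4, 'z': 7, 'r': 2, 'v': 9}
info['w'] = info['u']+5 = 6 → {'t': 5, 'k': 6, 'j': 0, 'u': 1, 'q': 5, 'h': 4, 'z': 7, 'r': 2, 'v': 9, 'w': 6}
del 'w' → {'t': 5, 'k': 6, 'j': 0, 'u': 1, 'q': 5, 'h': 4, 'z': 7, 'r': 2, 'v': 9}
info['q']+info['v'] = 5+9 = 14

14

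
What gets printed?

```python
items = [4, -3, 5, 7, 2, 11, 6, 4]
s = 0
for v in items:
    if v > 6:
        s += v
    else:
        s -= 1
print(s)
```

v=4: not >6, s = 0-1 = -1
v=-3: not >6, s = (-1)-1 = -2
v=5: not >6, s = (-2)-1 = -3
v=7: >6, s = (-3)+7 = 4
v=2: not >6, s = 4-1 = 3
v=11: >6, s = 3+11 = 14
v=6: not >6, s = 14-1 = 13
v=4: not >6, s = 13-1 = 12

12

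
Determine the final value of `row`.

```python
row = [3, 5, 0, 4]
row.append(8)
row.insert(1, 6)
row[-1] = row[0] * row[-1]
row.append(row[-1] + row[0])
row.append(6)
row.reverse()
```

append 8 → [3, 5, 0, 4, 8]
insert 6 at 1 → [3, 6, 5, 0, 4, 8]
row[-1] = row[0]*row[-1] = 3*8 = 24 → [3, 6, 5, 0, 4, 24]
append row[-1]+row[0] = 24+3 = 27 → [3, 6, 5, 0, 4, 24, 27]
append 6 → [3, 6, 5, 0, 4, 24, 27, 6]
reverse → [6, 27, 24, 4, 0, 5, 6, 3]

[6, 27, 24, 4, 0, 5, 6, 3]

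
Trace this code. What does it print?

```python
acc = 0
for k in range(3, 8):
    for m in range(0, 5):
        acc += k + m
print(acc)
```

k=3,m=0: acc = 0+3 = 3
k=3,m=1: acc = 3+4 = 7
k=3,m=2: acc = 7+5 = 12
k=3,m=3: acc = 12+6 = 18
k=3,m=4: acc = 18+7 = 25
k=4,m=0: acc = 25+4 = 29
k=4,m=1: acc = 29+5 = 34
k=4,m=2: acc = 34+6 = 40
k=4,m=3: acc = 40+7 = 47
k=4,m=4: acc = 47+8 = 55
k=5,m=0: acc = 55+5 = 60
k=5,m=1: acc = 60+6 = 66
k=5,m=2: acc = 66+7 = 73
k=5,m=3: acc = 73+8 = 81
k=5,m=4: acc = 81+9 = 90
k=6,m=0: acc = 90+6 = 96
k=6,m=1: acc = 96+7 = 103
k=6,m=2: acc = 103+8 = 111
k=6,m=3: acc = 111+9 = 120
k=6,m=4: acc = 120+10 = 130
k=7,m=0: acc = 130+7 = 137
k=7,m=1: acc = 137+8 = 145
k=7,m=2: acc = 145+9 = 154
k=7,m=3: acc = 154+10 = 164
k=7,m=4: acc = 164+11 = 175

175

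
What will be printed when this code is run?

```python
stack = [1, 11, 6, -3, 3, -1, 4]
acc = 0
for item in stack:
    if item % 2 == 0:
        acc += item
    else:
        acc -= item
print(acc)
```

-1

item=1: not even, acc = 0-1 = -1
item=11: not even, acc = (-1)-11 = -12
item=6: even, acc = (-12)+6 = -6
item=-3: not even, acc = (-6)-(-3) = -3
item=3: not even, acc = (-3)-3 = -6
item=-1: not even, acc = (-6)-(-1) = -5
item=4: even, acc = (-5)+4 = -1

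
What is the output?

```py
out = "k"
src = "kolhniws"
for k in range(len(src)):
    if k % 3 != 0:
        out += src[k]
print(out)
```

kolnis

k=0: skip
k=1: add 'o' → 'ko'
k=2: add 'l' → 'kol'
k=3: skip
k=4: add 'n' → 'koln'
k=5: add 'i' → 'kolni'
k=6: skip
k=7: add 's' → 'kolnis'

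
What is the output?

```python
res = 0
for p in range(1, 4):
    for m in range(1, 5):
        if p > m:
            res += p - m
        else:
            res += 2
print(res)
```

22

p=1,m=1: not 1>1, res = 0+2 = 2
p=1,m=2: not 1>2, res = 2+2 = 4
p=1,m=3: not 1>3, res = 4+2 = 6
p=1,m=4: not 1>4, res = 6+2 = 8
p=2,m=1: 2>1, res = 8+1 = 9
p=2,m=2: not 2>2, res = 9+2 = 11
p=2,m=3: not 2>3, res = 11+2 = 13
p=2,m=4: not 2>4, res = 13+2 = 15
p=3,m=1: 3>1, res = 15+2 = 17
p=3,m=2: 3>2, res = 17+1 = 18
p=3,m=3: not 3>3, res = 18+2 = 20
p=3,m=4: not 3>4, res = 20+2 = 22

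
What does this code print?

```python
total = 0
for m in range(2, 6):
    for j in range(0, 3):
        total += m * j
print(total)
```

42

m=2,j=0: total = 0+0 = 0
m=2,j=1: total = 0+2 = 2
m=2,j=2: total = 2+4 = 6
m=3,j=0: total = 6+0 = 6
m=3,j=1: total = 6+3 = 9
m=3,j=2: total = 9+6 = 15
m=4,j=0: total = 15+0 = 15
m=4,j=1: total = 15+4 = 19
m=4,j=2: total = 19+8 = 27
m=5,j=0: total = 27+0 = 27
m=5,j=1: total = 27+5 = 32
m=5,j=2: total = 32+10 = 42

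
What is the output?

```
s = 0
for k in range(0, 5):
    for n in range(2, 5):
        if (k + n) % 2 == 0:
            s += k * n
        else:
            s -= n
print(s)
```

k=0,n=2: even sum, s = 0+0 = 0
k=0,n=3: odd sum, s = 0-3 = -3
k=0,n=4: even sum, s = (-3)+0 = -3
k=1,n=2: odd sum, s = (-3)-2 = -5
k=1,n=3: even sum, s = (-5)+3 = -2
k=1,n=4: odd sum, s = (-2)-4 = -6
k=2,n=2: even sum, s = (-6)+4 = -2
k=2,n=3: odd sum, s = (-2)-3 = -5
k=2,n=4: even sum, s = (-5)+8 = 3
k=3,n=2: odd sum, s = 3-2 = 1
k=3,n=3: even sum, s = 1+9 = 10
k=3,n=4: odd sum, s = 10-4 = 6
k=4,n=2: even sum, s = 6+8 = 14
k=4,n=3: odd sum, s = 14-3 = 11
k=4,n=4: even sum, s = 11+16 = 27

27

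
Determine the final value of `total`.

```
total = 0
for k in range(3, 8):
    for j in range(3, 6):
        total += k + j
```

135

k=3,j=3: total = 0+6 = 6
k=3,j=4: total = 6+7 = 13
k=3,j=5: total = 13+8 = 21
k=4,j=3: total = 21+7 = 28
k=4,j=4: total = 28+8 = 36
k=4,j=5: total = 36+9 = 45
k=5,j=3: total = 45+8 = 53
k=5,j=4: total = 53+9 = 62
k=5,j=5: total = 62+10 = 72
k=6,j=3: total = 72+9 = 81
k=6,j=4: total = 81+10 = 91
k=6,j=5: total = 91+11 = 102
k=7,j=3: total = 102+10 = 112
k=7,j=4: total = 112+11 = 123
k=7,j=5: total = 123+12 = 135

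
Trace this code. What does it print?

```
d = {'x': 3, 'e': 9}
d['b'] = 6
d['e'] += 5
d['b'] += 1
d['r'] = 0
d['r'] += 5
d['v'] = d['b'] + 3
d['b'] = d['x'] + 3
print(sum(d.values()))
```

d['b'] = 6 → {'x': 3, 'e': 9, 'b': 6}
d['e'] = 9+5 = 14 → {'x': 3, 'e': 14, 'b': 6}
d['b'] = 6+1 = 7 → {'x': 3, 'e': 14, 'b': 7}
d['r'] = 0 → {'x': 3, 'e': 14, 'b': 7, 'r': 0}
d['r'] = 0+5 = 5 → {'x': 3, 'e': 14, 'b': 7, 'r': 5}
d['v'] = d['b']+3 = 10 → {'x': 3, 'e': 14, 'b': 7, 'r': 5, 'v': 10}
d['b'] = d['x']+3 = 6 → {'x': 3, 'e': 14, 'b': 6, 'r': 5, 'v': 10}
sum of values = 38

38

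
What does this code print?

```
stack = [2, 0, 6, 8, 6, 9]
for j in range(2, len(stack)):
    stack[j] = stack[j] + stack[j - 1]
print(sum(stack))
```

j=2: stack[2] = 6+0 = 6 → [2, 0, 6, 8, 6, 9]
j=3: stack[3] = 8+6 = 14 → [2, 0, 6, 14, 6, 9]
j=4: stack[4] = 6+14 = 20 → [2, 0, 6, 14, 20, 9]
j=5: stack[5] = 9+20 = 29 → [2, 0, 6, 14, 20, 29]
sum = 71

71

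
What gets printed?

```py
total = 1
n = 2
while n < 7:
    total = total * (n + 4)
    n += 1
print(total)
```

n=2: total = 1*6 = 6
n=3: total = 6*7 = 42
n=4: total = 42*8 = 336
n=5: total = 336*9 = 3024
n=6: total = 3024*10 = 30240

30240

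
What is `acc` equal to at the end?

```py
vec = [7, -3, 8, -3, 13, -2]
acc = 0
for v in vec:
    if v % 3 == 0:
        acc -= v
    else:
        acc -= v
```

-20

v=7: not %3==0, acc = 0-7 = -7
v=-3: %3==0, acc = (-7)-(-3) = -4
v=8: not %3==0, acc = (-4)-8 = -12
v=-3: %3==0, acc = (-12)-(-3) = -9
v=13: not %3==0, acc = (-9)-13 = -22
v=-2: not %3==0, acc = (-22)-(-2) = -20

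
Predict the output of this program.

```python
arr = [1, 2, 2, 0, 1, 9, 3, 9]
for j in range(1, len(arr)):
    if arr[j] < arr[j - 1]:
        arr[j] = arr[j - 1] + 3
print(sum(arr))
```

j=1: 2>=1, unchanged → [1, 2, 2, 0, 1, 9, 3, 9]
j=2: 2>=2, unchanged → [1, 2, 2, 0, 1, 9, 3, 9]
j=3: 0<2, arr[3] = 2+3 = 5 → [1, 2, 2, 5, 1, 9, 3, 9]
j=4: 1<5, arr[4] = 5+3 = 8 → [1, 2, 2, 5, 8, 9, 3, 9]
j=5: 9>=8, unchanged → [1, 2, 2, 5, 8, 9, 3, 9]
j=6: 3<9, arr[6] = 9+3 = 12 → [1, 2, 2, 5, 8, 9, 12, 9]
j=7: 9<12, arr[7] = 12+3 = 15 → [1, 2, 2, 5, 8, 9, 12, 15]
sum = 54

54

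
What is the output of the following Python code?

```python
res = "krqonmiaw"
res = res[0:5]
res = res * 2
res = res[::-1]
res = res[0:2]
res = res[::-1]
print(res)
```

slice [0:5] → 'krqon'
repeat ×2 → 'krqonkrqon'
reverse → 'noqrknoqrk'
slice [0:2] → 'no'
reverse → 'on'

on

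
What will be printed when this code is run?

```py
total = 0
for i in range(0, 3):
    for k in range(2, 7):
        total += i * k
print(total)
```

i=0,k=2: total = 0+0 = 0
i=0,k=3: total = 0+0 = 0
i=0,k=4: total = 0+0 = 0
i=0,k=5: total = 0+0 = 0
i=0,k=6: total = 0+0 = 0
i=1,k=2: total = 0+2 = 2
i=1,k=3: total = 2+3 = 5
i=1,k=4: total = 5+4 = 9
i=1,k=5: total = 9+5 = 14
i=1,k=6: total = 14+6 = 20
i=2,k=2: total = 20+4 = 24
i=2,k=3: total = 24+6 = 30
i=2,k=4: total = 30+8 = 38
i=2,k=5: total = 38+10 = 48
i=2,k=6: total = 48+12 = 60

60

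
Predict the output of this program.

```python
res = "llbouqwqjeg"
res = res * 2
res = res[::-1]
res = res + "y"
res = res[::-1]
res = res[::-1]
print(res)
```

gejqwquobllgejqwquoblly

repeat ×2 → 'llbouqwqjegllbouqwqjeg'
reverse → 'gejqwquobllgejqwquobll'
+ 'y' → 'gejqwquobllgejqwquoblly'
reverse → 'yllbouqwqjegllbouqwqjeg'
reverse → 'gejqwquobllgejqwquoblly'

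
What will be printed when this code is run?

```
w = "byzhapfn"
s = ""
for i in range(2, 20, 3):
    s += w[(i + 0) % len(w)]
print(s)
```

zpbhfy

i=2: add w[2]='z' → 'z'
i=5: add w[5]='p' → 'zp'
i=8: add w[0]='b' → 'zpb'
i=11: add w[3]='h' → 'zpbh'
i=14: add w[6]='f' → 'zpbhf'
i=17: add w[1]='y' → 'zpbhfy'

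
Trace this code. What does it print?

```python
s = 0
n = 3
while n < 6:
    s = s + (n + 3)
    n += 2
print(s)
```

14

n=3: s = 0+6 = 6
n=5: s = 6+8 = 14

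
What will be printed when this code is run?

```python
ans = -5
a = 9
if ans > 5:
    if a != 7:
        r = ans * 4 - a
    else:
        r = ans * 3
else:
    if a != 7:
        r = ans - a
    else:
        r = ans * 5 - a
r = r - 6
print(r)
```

-20

ans=-5, a=9
ans > 5 is False; a != 7 is True
→ r = ans - a = -14
r = (-14)-6 = -20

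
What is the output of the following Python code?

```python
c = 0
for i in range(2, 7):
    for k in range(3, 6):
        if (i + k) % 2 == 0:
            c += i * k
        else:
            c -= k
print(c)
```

80

i=2,k=3: odd sum, c = 0-3 = -3
i=2,k=4: even sum, c = (-3)+8 = 5
i=2,k=5: odd sum, c = 5-5 = 0
i=3,k=3: even sum, c = 0+9 = 9
i=3,k=4: odd sum, c = 9-4 = 5
i=3,k=5: even sum, c = 5+15 = 20
i=4,k=3: odd sum, c = 20-3 = 17
i=4,k=4: even sum, c = 17+16 = 33
i=4,k=5: odd sum, c = 33-5 = 28
i=5,k=3: even sum, c = 28+15 = 43
i=5,k=4: odd sum, c = 43-4 = 39
i=5,k=5: even sum, c = 39+25 = 64
i=6,k=3: odd sum, c = 64-3 = 61
i=6,k=4: even sum, c = 61+24 = 85
i=6,k=5: odd sum, c = 85-5 = 80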